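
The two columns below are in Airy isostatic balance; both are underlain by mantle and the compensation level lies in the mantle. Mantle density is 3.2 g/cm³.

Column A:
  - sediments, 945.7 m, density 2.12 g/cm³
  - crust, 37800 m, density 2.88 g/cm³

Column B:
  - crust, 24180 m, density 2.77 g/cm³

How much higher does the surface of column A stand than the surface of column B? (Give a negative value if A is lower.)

For any compensation level in the mantle, the mantle terms cancel and isostasy reduces to e = (Σt_A − Σt_B) − (Σ(ρt)_A − Σ(ρt)_B) / ρ_m.
Σt_A = 38745.7 m; Σt_B = 24180 m; Σ(ρt)_A = 110868.884; Σ(ρt)_B = 66978.6 (in m·g/cm³).
e = (38745.7 − 24180) − (110868.884 − 66978.6) / 3.2 = 850 m.

850 m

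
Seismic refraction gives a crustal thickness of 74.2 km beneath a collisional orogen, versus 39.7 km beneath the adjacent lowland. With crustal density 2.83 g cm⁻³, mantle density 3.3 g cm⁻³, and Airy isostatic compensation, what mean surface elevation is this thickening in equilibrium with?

Excess crust Δ = 74.2 km − 39.7 km = 34.5 km, split between elevation h and root r with h + r = Δ.
Airy balance ρ_c h = (ρ_m − ρ_c) r gives r = h ρ_c/(ρ_m − ρ_c), so h (1 + ρ_c/(ρ_m − ρ_c)) = Δ, i.e. h = Δ (ρ_m − ρ_c)/ρ_m.
h = 34.5 km × 0.47/3.3 = 4.91 km.

4.91 km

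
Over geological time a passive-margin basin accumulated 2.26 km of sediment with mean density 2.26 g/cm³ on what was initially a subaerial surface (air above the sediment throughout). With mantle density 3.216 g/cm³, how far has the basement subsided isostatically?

1.59 km

Subaerial load: s = t ρ_sed / ρ_m = 2.26 km × 2.26/3.216 = 1.59 km.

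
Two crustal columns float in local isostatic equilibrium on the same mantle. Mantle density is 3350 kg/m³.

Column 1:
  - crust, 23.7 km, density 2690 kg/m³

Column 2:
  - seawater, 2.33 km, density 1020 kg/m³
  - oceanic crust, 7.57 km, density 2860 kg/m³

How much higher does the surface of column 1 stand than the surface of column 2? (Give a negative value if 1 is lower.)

For any compensation level in the mantle, the mantle terms cancel and isostasy reduces to e = (Σt_1 − Σt_2) − (Σ(ρt)_1 − Σ(ρt)_2) / ρ_m.
Σt_1 = 23.7 km; Σt_2 = 9.9 km; Σ(ρt)_1 = 63753; Σ(ρt)_2 = 24026.8 (in km·kg/m³).
e = (23.7 − 9.9) − (63753 − 24026.8) / 3350 = 1.94 km.

1.94 km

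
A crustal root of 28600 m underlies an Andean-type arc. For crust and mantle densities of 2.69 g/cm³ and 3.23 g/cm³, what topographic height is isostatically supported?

By Archimedes' principle applied to the lithosphere: ρ_c h = (ρ_m − ρ_c) r.
h = r (ρ_m − ρ_c) / ρ_c = 28600 m × (3.23 − 2.69) / 2.69 = 5740 m.

5740 m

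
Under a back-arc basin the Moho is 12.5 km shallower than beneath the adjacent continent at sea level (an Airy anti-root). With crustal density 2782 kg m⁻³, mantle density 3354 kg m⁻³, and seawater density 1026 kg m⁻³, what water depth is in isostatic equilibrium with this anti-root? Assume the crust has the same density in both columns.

Replacing a thickness d of crust by seawater at the top must be balanced by replacing crust with mantle at the base: d (ρ_c − ρ_w) = a (ρ_m − ρ_c).
d = a (ρ_m − ρ_c)/(ρ_c − ρ_w) = 12.5 km × 572/1756 = 4.07 km.

4.07 km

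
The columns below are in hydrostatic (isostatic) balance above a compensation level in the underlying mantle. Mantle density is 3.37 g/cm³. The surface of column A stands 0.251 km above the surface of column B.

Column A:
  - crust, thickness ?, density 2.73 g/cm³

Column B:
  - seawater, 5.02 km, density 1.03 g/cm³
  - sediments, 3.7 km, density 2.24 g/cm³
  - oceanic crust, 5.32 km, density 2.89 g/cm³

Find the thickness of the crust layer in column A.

30.2 km

Take the compensation level at the base of the deeper column (depth z_c below the surface of column A) and equate Σ ρ_i t_i down to z_c; mantle fills any gap and the z_c terms cancel.
Column A: x×2.73 + (z_c − 0 − x)×3.37
Column B: 0.251×0 + 5.02×1.03 + 3.7×2.24 + 5.32×2.89 + (z_c − 0.251 − 14.04)×3.37
The z_c×3.37 term appears on both sides and cancels. Collect the known terms of each column as K = Σ(ρt)_known − 3.37 × (depth of known layers): K_A = 0 − 3.37×0 = 0; K_B = 28.8334 − 3.37×(0.251 + 14.04) = −19.32727.
Balance: K_A − x×(3.37 − 2.73) = K_B, so x = (K_A − K_B)/(3.37 − 2.73) = 19.3273/0.64 = 30.2 km.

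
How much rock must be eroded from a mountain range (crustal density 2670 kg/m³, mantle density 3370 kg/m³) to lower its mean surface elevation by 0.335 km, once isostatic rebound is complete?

Net drop Δ = e − u = e − e ρ_c/ρ_m = e (ρ_m − ρ_c)/ρ_m.
e = Δ ρ_m/(ρ_m − ρ_c) = 0.335 km × 3370/700 = 1.61 km.

1.61 km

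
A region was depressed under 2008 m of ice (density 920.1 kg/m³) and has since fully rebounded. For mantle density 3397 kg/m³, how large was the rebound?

Removing the load lets mantle flow back in; uplift u satisfies ρ_ice t = ρ_m u.
u = t ρ_ice/ρ_m = 2008 m × 920.1/3397 = 544 m.

544 m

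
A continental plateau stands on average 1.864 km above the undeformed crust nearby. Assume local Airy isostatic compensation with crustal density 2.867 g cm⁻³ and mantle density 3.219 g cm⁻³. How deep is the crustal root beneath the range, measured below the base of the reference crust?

Isostatic balance requires: the weight of the topography is balanced by the buoyancy of the root, ρ_c h = (ρ_m − ρ_c) r.
r = h · ρ_c / (ρ_m − ρ_c) = 1.864 km × 2.867 / (3.219 − 2.867) = 15.2 km.

15.2 km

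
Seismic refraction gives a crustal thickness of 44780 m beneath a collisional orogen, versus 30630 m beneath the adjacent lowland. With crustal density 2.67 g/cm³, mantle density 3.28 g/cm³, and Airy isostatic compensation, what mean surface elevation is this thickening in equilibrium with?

Excess crust Δ = 44780 m − 30630 m = 14150 m, split between elevation h and root r with h + r = Δ.
Airy balance ρ_c h = (ρ_m − ρ_c) r gives r = h ρ_c/(ρ_m − ρ_c), so h (1 + ρ_c/(ρ_m − ρ_c)) = Δ, i.e. h = Δ (ρ_m − ρ_c)/ρ_m.
h = 14150 m × 0.61/3.28 = 2630 m.

2630 m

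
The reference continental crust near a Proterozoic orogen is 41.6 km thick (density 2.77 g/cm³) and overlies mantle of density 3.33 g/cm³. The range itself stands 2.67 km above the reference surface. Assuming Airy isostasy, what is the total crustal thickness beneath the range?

57.5 km

Root depth r = h ρ_c / (ρ_m − ρ_c) = 2.67 km × 2.77 / 0.56 = 13.21 km.
Total thickness = T + h + r = 41.6 km + 2.67 km + 13.21 km = 57.5 km.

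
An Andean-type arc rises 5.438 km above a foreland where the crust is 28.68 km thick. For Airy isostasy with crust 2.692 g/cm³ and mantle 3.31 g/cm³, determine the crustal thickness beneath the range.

57.8 km

Root depth r = h ρ_c / (ρ_m − ρ_c) = 5.438 km × 2.692 / 0.618 = 23.69 km.
Total thickness = T + h + r = 28.68 km + 5.438 km + 23.69 km = 57.8 km.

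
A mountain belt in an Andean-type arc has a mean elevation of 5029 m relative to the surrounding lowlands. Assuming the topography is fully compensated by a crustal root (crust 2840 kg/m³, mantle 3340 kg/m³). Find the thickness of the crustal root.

28600 m

By Archimedes' principle applied to the lithosphere: the weight of the topography is balanced by the buoyancy of the root, ρ_c h = (ρ_m − ρ_c) r.
r = h · ρ_c / (ρ_m − ρ_c) = 5029 m × 2840 / (3340 − 2840) = 28600 m.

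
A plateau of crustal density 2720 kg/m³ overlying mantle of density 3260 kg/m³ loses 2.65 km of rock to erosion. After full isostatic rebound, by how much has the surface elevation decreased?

Rebound u = e ρ_c/ρ_m = 2.65 km × 2720/3260 = 2.211 km.
Net surface drop = e − u = 2.65 km − 2.211 km = e (ρ_m − ρ_c)/ρ_m = 0.439 km.

0.439 km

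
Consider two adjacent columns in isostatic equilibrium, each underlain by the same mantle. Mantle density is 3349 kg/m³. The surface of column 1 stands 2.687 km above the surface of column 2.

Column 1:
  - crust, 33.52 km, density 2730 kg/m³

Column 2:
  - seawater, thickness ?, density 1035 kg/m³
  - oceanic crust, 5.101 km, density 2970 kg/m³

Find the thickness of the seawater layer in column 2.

Take the compensation level at the base of the deeper column (depth z_c below the surface of column 1) and equate Σ ρ_i t_i down to z_c; mantle fills any gap and the z_c terms cancel.
Column 1: 33.52×2730 + (z_c − 33.52)×3349
Column 2: 2.687×0 + x×1035 + 5.101×2970 + (z_c − 2.687 − 5.101 − x)×3349
The z_c×3349 term appears on both sides and cancels. Collect the known terms of each column as K = Σ(ρt)_known − 3349 × (depth of known layers): K_1 = 91509.6 − 3349×33.52 = −20748.88; K_2 = 15149.97 − 3349×(2.687 + 5.101) = −10932.042.
Balance: K_1 = K_2 − x×(3349 − 1035), so x = (K_2 − K_1)/(3349 − 1035) = 9816.84/2314 = 4.24 km.

4.24 km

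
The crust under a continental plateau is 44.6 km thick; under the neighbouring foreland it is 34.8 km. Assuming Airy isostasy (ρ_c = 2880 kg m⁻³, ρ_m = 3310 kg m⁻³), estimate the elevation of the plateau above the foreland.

Excess crust Δ = 44.6 km − 34.8 km = 9.8 km, split between elevation h and root r with h + r = Δ.
Airy balance ρ_c h = (ρ_m − ρ_c) r gives r = h ρ_c/(ρ_m − ρ_c), so h (1 + ρ_c/(ρ_m − ρ_c)) = Δ, i.e. h = Δ (ρ_m − ρ_c)/ρ_m.
h = 9.8 km × 430/3310 = 1.27 km.

1.27 km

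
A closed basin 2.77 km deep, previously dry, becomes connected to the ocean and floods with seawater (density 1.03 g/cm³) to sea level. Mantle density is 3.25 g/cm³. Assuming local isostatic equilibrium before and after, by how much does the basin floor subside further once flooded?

After flooding the water column is d + s deep. Its weight must equal the weight of mantle displaced by the extra subsidence s: (d + s) ρ_w = s ρ_m.
s = d ρ_w / (ρ_m − ρ_w) = 2.77 km × 1.03/(3.25 − 1.03) = 1.29 km.

1.29 km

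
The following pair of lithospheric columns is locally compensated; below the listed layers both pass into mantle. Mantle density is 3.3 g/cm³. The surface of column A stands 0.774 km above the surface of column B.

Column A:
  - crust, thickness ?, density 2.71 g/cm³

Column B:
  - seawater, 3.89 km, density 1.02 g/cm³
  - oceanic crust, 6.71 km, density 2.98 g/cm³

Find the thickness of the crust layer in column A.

23 km

Take the compensation level at the base of the deeper column (depth z_c below the surface of column A) and equate Σ ρ_i t_i down to z_c; mantle fills any gap and the z_c terms cancel.
Column A: x×2.71 + (z_c − 0 − x)×3.3
Column B: 0.774×0 + 3.89×1.02 + 6.71×2.98 + (z_c − 0.774 − 10.6)×3.3
The z_c×3.3 term appears on both sides and cancels. Collect the known terms of each column as K = Σ(ρt)_known − 3.3 × (depth of known layers): K_A = 0 − 3.3×0 = 0; K_B = 23.9636 − 3.3×(0.774 + 10.6) = −13.5706.
Balance: K_A − x×(3.3 − 2.71) = K_B, so x = (K_A − K_B)/(3.3 − 2.71) = 13.5706/0.59 = 23 km.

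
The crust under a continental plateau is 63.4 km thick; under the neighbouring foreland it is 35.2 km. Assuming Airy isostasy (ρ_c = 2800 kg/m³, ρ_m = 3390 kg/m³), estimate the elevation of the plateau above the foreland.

Excess crust Δ = 63.4 km − 35.2 km = 28.2 km, split between elevation h and root r with h + r = Δ.
Airy balance ρ_c h = (ρ_m − ρ_c) r gives r = h ρ_c/(ρ_m − ρ_c), so h (1 + ρ_c/(ρ_m − ρ_c)) = Δ, i.e. h = Δ (ρ_m − ρ_c)/ρ_m.
h = 28.2 km × 590/3390 = 4.91 km.

4.91 km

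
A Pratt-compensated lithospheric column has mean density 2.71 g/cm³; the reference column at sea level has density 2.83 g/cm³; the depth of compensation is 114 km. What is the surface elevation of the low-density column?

5.05 km

ρ_ref D = ρ (D + h) → h = D (ρ_ref − ρ)/ρ.
h = 114 km × (2.83 − 2.71)/2.71 = 5.05 km.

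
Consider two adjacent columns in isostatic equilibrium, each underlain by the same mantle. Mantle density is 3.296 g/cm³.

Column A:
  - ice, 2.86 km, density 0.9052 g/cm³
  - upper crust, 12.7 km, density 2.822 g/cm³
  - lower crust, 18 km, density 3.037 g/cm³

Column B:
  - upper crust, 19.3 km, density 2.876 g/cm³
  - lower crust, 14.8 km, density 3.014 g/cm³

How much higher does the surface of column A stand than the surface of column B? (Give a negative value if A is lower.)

For any compensation level in the mantle, the mantle terms cancel and isostasy reduces to e = (Σt_A − Σt_B) − (Σ(ρt)_A − Σ(ρt)_B) / ρ_m.
Σt_A = 33.56 km; Σt_B = 34.1 km; Σ(ρt)_A = 93.094272; Σ(ρt)_B = 100.114 (in km·g/cm³).
e = (33.56 − 34.1) − (93.094272 − 100.114) / 3.296 = 1.59 km.

1.59 km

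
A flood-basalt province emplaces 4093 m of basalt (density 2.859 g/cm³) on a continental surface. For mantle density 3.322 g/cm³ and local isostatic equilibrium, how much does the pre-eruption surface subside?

Subaerial loading: s = t ρ_load / ρ_m.
s = 4093 m × 2.859/3.322 = 3520 m.

3520 m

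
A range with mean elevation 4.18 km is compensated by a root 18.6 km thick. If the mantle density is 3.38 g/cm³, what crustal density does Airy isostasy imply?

ρ_c h = (ρ_m − ρ_c) r → ρ_c (h + r) = ρ_m r → ρ_c = ρ_m r / (h + r).
ρ_c = 3.38 × 18.6 km / (4.18 km + 18.6 km) = 2.76 g/cm³.

2.76 g/cm³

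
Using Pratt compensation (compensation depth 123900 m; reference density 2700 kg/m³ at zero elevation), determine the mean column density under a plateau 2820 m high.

Pratt balance: ρ_ref D = ρ (D + h).
ρ = ρ_ref D/(D + h) = 2700 × 123900 m/(123900 m + 2820 m) = 2640 kg/m³.

2640 kg/m³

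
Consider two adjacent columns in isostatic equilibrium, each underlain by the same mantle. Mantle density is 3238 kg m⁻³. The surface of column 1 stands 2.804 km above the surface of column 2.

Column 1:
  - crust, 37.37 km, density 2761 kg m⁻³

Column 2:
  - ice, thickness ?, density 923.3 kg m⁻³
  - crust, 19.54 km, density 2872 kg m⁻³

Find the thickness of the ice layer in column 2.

0.689 km

Take the compensation level at the base of the deeper column (depth z_c below the surface of column 1) and equate Σ ρ_i t_i down to z_c; mantle fills any gap and the z_c terms cancel.
Column 1: 37.37×2761 + (z_c − 37.37)×3238
Column 2: 2.804×0 + x×923.3 + 19.54×2872 + (z_c − 2.804 − 19.54 − x)×3238
The z_c×3238 term appears on both sides and cancels. Collect the known terms of each column as K = Σ(ρt)_known − 3238 × (depth of known layers): K_1 = 103178.57 − 3238×37.37 = −17825.49; K_2 = 56118.88 − 3238×(2.804 + 19.54) = −16230.992.
Balance: K_1 = K_2 − x×(3238 − 923.3), so x = (K_2 − K_1)/(3238 − 923.3) = 1594.5/2314.7 = 0.689 km.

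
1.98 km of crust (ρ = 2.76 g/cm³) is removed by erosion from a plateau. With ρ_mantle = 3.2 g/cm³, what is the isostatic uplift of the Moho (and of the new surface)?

Unloading: uplift u = e ρ_c/ρ_m = 1.98 km × 2.76/3.2 = 1.71 km.

1.71 km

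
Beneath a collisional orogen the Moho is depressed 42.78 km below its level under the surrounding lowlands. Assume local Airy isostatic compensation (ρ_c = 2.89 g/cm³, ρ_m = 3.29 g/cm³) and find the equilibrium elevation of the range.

For local isostatic compensation: ρ_c h = (ρ_m − ρ_c) r.
h = r (ρ_m − ρ_c) / ρ_c = 42.78 km × (3.29 − 2.89) / 2.89 = 5.92 km.

5.92 km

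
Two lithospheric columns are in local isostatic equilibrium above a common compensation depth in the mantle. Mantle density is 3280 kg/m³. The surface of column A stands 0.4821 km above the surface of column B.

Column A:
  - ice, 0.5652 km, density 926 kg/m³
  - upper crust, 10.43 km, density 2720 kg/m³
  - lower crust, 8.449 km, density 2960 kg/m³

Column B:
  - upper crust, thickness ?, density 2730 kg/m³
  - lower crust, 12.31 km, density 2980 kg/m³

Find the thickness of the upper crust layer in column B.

8.36 km

Take the compensation level at the base of the deeper column (depth z_c below the surface of column A) and equate Σ ρ_i t_i down to z_c; mantle fills any gap and the z_c terms cancel.
Column A: 0.5652×926 + 10.43×2720 + 8.449×2960 + (z_c − 19.4442)×3280
Column B: 0.4821×0 + x×2730 + 12.31×2980 + (z_c − 0.4821 − 12.31 − x)×3280
The z_c×3280 term appears on both sides and cancels. Collect the known terms of each column as K = Σ(ρt)_known − 3280 × (depth of known layers): K_A = 53902.0152 − 3280×19.4442 = −9874.9608; K_B = 36683.8 − 3280×(0.4821 + 12.31) = −5274.288.
Balance: K_A = K_B − x×(3280 − 2730), so x = (K_B − K_A)/(3280 − 2730) = 4600.67/550 = 8.36 km.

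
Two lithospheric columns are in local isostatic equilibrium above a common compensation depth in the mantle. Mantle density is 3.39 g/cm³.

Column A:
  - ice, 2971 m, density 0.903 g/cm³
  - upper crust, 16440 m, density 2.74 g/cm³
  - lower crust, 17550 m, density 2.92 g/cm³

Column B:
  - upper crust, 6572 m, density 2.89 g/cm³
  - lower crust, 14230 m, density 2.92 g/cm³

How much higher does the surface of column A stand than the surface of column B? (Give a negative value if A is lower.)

For any compensation level in the mantle, the mantle terms cancel and isostasy reduces to e = (Σt_A − Σt_B) − (Σ(ρt)_A − Σ(ρt)_B) / ρ_m.
Σt_A = 36961 m; Σt_B = 20802 m; Σ(ρt)_A = 98974.413; Σ(ρt)_B = 60544.68 (in m·g/cm³).
e = (36961 − 20802) − (98974.413 − 60544.68) / 3.39 = 4820 m.

4820 m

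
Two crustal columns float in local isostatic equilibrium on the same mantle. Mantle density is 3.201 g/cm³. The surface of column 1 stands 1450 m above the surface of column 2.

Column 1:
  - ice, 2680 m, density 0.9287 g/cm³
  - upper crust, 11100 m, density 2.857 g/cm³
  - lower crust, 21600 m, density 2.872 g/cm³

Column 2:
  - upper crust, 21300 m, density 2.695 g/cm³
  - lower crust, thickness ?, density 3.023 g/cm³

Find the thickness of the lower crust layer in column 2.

Take the compensation level at the base of the deeper column (depth z_c below the surface of column 1) and equate Σ ρ_i t_i down to z_c; mantle fills any gap and the z_c terms cancel.
Column 1: 2680×0.9287 + 11100×2.857 + 21600×2.872 + (z_c − 35380)×3.201
Column 2: 1450×0 + 21300×2.695 + x×3.023 + (z_c − 1450 − 21300 − x)×3.201
The z_c×3.201 term appears on both sides and cancels. Collect the known terms of each column as K = Σ(ρt)_known − 3.201 × (depth of known layers): K_1 = 96236.816 − 3.201×35380 = −17014.564; K_2 = 57403.5 − 3.201×(1450 + 21300) = −15419.25.
Balance: K_1 = K_2 − x×(3.201 − 3.023), so x = (K_2 − K_1)/(3.201 − 3.023) = 1595.31/0.178 = 8960 m.

8960 m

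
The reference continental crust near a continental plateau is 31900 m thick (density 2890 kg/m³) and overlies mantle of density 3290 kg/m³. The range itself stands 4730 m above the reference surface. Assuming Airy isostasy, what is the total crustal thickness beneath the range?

70800 m

Root depth r = h ρ_c / (ρ_m − ρ_c) = 4730 m × 2890 / 400 = 34170 m.
Total thickness = T + h + r = 31900 m + 4730 m + 34170 m = 70800 m.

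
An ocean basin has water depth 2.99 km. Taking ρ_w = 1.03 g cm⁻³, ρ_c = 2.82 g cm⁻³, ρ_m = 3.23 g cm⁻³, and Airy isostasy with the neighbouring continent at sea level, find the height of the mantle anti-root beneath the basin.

For local isostatic compensation: replacing crust with seawater at the top is compensated by replacing crust with mantle at the base: d (ρ_c − ρ_w) = a (ρ_m − ρ_c).
a = d (ρ_c − ρ_w)/(ρ_m − ρ_c) = 2.99 km × 1.79/0.41 = 13.1 km.

13.1 km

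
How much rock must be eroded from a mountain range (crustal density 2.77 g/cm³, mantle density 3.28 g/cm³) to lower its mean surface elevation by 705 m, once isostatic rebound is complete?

Net drop Δ = e − u = e − e ρ_c/ρ_m = e (ρ_m − ρ_c)/ρ_m.
e = Δ ρ_m/(ρ_m − ρ_c) = 705 m × 3.28/0.51 = 4530 m.

4530 m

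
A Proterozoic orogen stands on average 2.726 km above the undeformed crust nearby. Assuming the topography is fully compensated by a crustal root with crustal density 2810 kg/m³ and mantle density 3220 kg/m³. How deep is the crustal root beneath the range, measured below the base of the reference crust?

18.7 km

Isostatic balance requires: the weight of the topography is balanced by the buoyancy of the root, ρ_c h = (ρ_m − ρ_c) r.
r = h · ρ_c / (ρ_m − ρ_c) = 2.726 km × 2810 / (3220 − 2810) = 18.7 km.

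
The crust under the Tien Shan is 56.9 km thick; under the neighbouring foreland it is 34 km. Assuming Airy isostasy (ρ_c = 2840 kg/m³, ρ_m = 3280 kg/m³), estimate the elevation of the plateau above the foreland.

Excess crust Δ = 56.9 km − 34 km = 22.9 km, split between elevation h and root r with h + r = Δ.
Airy balance ρ_c h = (ρ_m − ρ_c) r gives r = h ρ_c/(ρ_m − ρ_c), so h (1 + ρ_c/(ρ_m − ρ_c)) = Δ, i.e. h = Δ (ρ_m − ρ_c)/ρ_m.
h = 22.9 km × 440/3280 = 3.07 km.

3.07 km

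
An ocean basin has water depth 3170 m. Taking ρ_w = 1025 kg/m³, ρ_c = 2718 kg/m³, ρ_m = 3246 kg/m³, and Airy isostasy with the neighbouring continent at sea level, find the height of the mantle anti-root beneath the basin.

10200 m

In Airy isostatic equilibrium: replacing crust with seawater at the top is compensated by replacing crust with mantle at the base: d (ρ_c − ρ_w) = a (ρ_m − ρ_c).
a = d (ρ_c − ρ_w)/(ρ_m − ρ_c) = 3170 m × 1693/528 = 10200 m.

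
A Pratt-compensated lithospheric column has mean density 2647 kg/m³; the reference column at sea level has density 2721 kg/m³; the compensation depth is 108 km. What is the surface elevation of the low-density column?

3.02 km

ρ_ref D = ρ (D + h) → h = D (ρ_ref − ρ)/ρ.
h = 108 km × (2721 − 2647)/2647 = 3.02 km.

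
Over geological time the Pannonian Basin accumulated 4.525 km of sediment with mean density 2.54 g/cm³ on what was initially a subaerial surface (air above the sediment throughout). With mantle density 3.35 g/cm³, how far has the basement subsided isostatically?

3.43 km

Subaerial load: s = t ρ_sed / ρ_m = 4.525 km × 2.54/3.35 = 3.43 km.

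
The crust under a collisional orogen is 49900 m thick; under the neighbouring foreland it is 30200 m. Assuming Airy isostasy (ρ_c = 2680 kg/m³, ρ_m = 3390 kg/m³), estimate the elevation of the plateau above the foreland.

Excess crust Δ = 49900 m − 30200 m = 19700 m, split between elevation h and root r with h + r = Δ.
Airy balance ρ_c h = (ρ_m − ρ_c) r gives r = h ρ_c/(ρ_m − ρ_c), so h (1 + ρ_c/(ρ_m − ρ_c)) = Δ, i.e. h = Δ (ρ_m − ρ_c)/ρ_m.
h = 19700 m × 710/3390 = 4130 m.

4130 m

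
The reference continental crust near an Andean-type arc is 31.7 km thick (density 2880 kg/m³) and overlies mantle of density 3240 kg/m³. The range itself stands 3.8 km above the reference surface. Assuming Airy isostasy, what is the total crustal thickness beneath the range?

Root depth r = h ρ_c / (ρ_m − ρ_c) = 3.8 km × 2880 / 360 = 30.4 km.
Total thickness = T + h + r = 31.7 km + 3.8 km + 30.4 km = 65.9 km.

65.9 km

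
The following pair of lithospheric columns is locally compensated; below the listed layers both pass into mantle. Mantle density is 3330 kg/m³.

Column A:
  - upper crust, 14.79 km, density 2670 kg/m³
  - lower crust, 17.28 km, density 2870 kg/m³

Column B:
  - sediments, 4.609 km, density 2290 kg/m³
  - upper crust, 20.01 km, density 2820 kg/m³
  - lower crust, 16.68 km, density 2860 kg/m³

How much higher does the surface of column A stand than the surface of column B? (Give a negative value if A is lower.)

For any compensation level in the mantle, the mantle terms cancel and isostasy reduces to e = (Σt_A − Σt_B) − (Σ(ρt)_A − Σ(ρt)_B) / ρ_m.
Σt_A = 32.07 km; Σt_B = 41.299 km; Σ(ρt)_A = 89082.9; Σ(ρt)_B = 114687.61 (in km·kg/m³).
e = (32.07 − 41.299) − (89082.9 − 114687.61) / 3330 = −1.54 km.

−1.54 km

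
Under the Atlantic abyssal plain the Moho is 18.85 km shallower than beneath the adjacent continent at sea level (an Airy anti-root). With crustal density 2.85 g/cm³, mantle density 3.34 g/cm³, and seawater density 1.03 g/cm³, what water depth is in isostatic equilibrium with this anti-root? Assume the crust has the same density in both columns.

5.08 km

Replacing a thickness d of crust by seawater at the top must be balanced by replacing crust with mantle at the base: d (ρ_c − ρ_w) = a (ρ_m − ρ_c).
d = a (ρ_m − ρ_c)/(ρ_c − ρ_w) = 18.85 km × 0.49/1.82 = 5.08 km.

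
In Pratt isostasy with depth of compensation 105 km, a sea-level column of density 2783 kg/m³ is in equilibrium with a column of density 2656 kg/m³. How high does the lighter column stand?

5.02 km

ρ_ref D = ρ (D + h) → h = D (ρ_ref − ρ)/ρ.
h = 105 km × (2783 − 2656)/2656 = 5.02 km.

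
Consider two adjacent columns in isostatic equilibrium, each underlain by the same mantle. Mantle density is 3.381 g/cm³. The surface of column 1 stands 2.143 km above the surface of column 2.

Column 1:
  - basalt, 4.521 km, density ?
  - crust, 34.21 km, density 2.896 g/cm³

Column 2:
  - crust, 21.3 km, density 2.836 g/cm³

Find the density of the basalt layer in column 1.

2.88 g/cm³

Take the compensation level at the base of the deeper column (depth z_c below the surface of column 1) and equate Σ ρ_i t_i down to z_c; mantle fills any gap and the z_c terms cancel.
Column 1: 4.521×ρ + 34.21×2.896 + (z_c − 38.731)×3.381
Column 2: 2.143×0 + 21.3×2.836 + (z_c − 2.143 − 21.3)×3.381
The z_c×3.381 term appears on both sides and cancels. Collect the known terms of each column as K = Σ(ρt)_known − 3.381 × (depth of known layers): K_1 = 99.07216 − 3.381×38.731 = −31.877351; K_2 = 60.4068 − 3.381×(2.143 + 21.3) = −18.853983.
Balance: K_1 + 4.521×ρ = K_2, so ρ = (K_2 − K_1)/4.521 = 13.0234/4.521 = 2.88 g/cm³.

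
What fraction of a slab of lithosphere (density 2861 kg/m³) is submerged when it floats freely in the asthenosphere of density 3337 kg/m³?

Submerged fraction = ρ_obj/ρ_fluid = 2861/3337 = 0.857.

0.857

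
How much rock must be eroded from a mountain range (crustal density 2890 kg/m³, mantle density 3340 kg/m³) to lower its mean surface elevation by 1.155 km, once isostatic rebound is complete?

8.57 km

Net drop Δ = e − u = e − e ρ_c/ρ_m = e (ρ_m − ρ_c)/ρ_m.
e = Δ ρ_m/(ρ_m − ρ_c) = 1.155 km × 3340/450 = 8.57 km.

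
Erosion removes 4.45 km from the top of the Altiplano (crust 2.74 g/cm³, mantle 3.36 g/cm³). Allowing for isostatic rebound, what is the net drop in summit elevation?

Rebound u = e ρ_c/ρ_m = 4.45 km × 2.74/3.36 = 3.629 km.
Net surface drop = e − u = 4.45 km − 3.629 km = e (ρ_m − ρ_c)/ρ_m = 0.821 km.

0.821 km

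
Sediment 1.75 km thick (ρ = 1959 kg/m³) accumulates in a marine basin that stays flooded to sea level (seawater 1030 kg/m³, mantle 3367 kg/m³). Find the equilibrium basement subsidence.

Submarine loading: the sediment displaces seawater, and the subsidence is in turn flooded, so s (ρ_m − ρ_w) = t (ρ_sed − ρ_w).
s = 1.75 km × (1959 − 1030) / (3367 − 1030) = 0.696 km.

0.696 km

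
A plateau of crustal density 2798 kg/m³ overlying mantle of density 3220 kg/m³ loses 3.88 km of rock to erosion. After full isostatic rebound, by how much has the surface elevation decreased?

Rebound u = e ρ_c/ρ_m = 3.88 km × 2798/3220 = 3.372 km.
Net surface drop = e − u = 3.88 km − 3.372 km = e (ρ_m − ρ_c)/ρ_m = 0.508 km.

0.508 km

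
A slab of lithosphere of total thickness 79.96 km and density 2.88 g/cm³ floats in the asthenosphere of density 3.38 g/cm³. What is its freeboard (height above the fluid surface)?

Floating equilibrium: submerged depth d = t ρ_obj/ρ_fluid = 79.96 km × 2.88/3.38 = 68.13 km.
Freeboard = t − d = 79.96 km − 68.13 km = 11.8 km.

11.8 km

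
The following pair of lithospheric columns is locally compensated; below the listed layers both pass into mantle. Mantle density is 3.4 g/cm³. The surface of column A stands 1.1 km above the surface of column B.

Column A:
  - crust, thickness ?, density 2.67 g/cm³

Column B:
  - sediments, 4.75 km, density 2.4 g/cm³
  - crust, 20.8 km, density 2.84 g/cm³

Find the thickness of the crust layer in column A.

Take the compensation level at the base of the deeper column (depth z_c below the surface of column A) and equate Σ ρ_i t_i down to z_c; mantle fills any gap and the z_c terms cancel.
Column A: x×2.67 + (z_c − 0 − x)×3.4
Column B: 1.1×0 + 4.75×2.4 + 20.8×2.84 + (z_c − 1.1 − 25.55)×3.4
The z_c×3.4 term appears on both sides and cancels. Collect the known terms of each column as K = Σ(ρt)_known − 3.4 × (depth of known layers): K_A = 0 − 3.4×0 = 0; K_B = 70.472 − 3.4×(1.1 + 25.55) = −20.138.
Balance: K_A − x×(3.4 − 2.67) = K_B, so x = (K_A − K_B)/(3.4 − 2.67) = 20.138/0.73 = 27.6 km.

27.6 km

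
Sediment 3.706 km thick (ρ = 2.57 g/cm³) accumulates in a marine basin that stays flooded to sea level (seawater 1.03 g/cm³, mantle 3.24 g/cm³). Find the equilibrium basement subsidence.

2.58 km

Submarine loading: the sediment displaces seawater, and the subsidence is in turn flooded, so s (ρ_m − ρ_w) = t (ρ_sed − ρ_w).
s = 3.706 km × (2.57 − 1.03) / (3.24 − 1.03) = 2.58 km.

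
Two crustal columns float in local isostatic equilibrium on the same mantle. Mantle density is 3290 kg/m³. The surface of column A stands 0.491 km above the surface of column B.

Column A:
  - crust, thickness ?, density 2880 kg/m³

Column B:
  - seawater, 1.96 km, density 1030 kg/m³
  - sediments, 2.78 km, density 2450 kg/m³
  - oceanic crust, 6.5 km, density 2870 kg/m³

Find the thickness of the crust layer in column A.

27.1 km

Take the compensation level at the base of the deeper column (depth z_c below the surface of column A) and equate Σ ρ_i t_i down to z_c; mantle fills any gap and the z_c terms cancel.
Column A: x×2880 + (z_c − 0 − x)×3290
Column B: 0.491×0 + 1.96×1030 + 2.78×2450 + 6.5×2870 + (z_c − 0.491 − 11.24)×3290
The z_c×3290 term appears on both sides and cancels. Collect the known terms of each column as K = Σ(ρt)_known − 3290 × (depth of known layers): K_A = 0 − 3290×0 = 0; K_B = 27484.8 − 3290×(0.491 + 11.24) = −11110.19.
Balance: K_A − x×(3290 − 2880) = K_B, so x = (K_A − K_B)/(3290 − 2880) = 11110.2/410 = 27.1 km.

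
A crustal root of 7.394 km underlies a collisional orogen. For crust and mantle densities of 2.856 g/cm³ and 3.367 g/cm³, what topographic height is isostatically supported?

1.32 km

Balancing pressure at the compensation depth: ρ_c h = (ρ_m − ρ_c) r.
h = r (ρ_m − ρ_c) / ρ_c = 7.394 km × (3.367 − 2.856) / 2.856 = 1.32 km.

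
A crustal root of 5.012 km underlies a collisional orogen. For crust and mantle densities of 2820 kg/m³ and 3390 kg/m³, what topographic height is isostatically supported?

Isostatic balance requires: ρ_c h = (ρ_m − ρ_c) r.
h = r (ρ_m − ρ_c) / ρ_c = 5.012 km × (3390 − 2820) / 2820 = 1.01 km.

1.01 km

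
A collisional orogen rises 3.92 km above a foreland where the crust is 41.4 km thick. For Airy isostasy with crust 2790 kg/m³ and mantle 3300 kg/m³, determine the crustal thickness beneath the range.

Root depth r = h ρ_c / (ρ_m − ρ_c) = 3.92 km × 2790 / 510 = 21.44 km.
Total thickness = T + h + r = 41.4 km + 3.92 km + 21.44 km = 66.8 km.

66.8 km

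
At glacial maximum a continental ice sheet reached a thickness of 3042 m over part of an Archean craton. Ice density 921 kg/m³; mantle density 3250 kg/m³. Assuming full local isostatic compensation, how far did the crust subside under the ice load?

862 m

For local isostatic compensation: the ice load ρ_ice t is balanced by mantle displaced below, ρ_m s.
s = t ρ_ice / ρ_m = 3042 m × 921/3250 = 862 m.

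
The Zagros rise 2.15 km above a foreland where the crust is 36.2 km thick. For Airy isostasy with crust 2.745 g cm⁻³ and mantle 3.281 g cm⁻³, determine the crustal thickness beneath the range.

49.4 km

Root depth r = h ρ_c / (ρ_m − ρ_c) = 2.15 km × 2.745 / 0.536 = 11.01 km.
Total thickness = T + h + r = 36.2 km + 2.15 km + 11.01 km = 49.4 km.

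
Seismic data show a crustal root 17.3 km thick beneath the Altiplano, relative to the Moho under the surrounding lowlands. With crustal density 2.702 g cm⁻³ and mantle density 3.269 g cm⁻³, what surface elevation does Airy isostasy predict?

3.63 km

Balancing pressure at the compensation depth: ρ_c h = (ρ_m − ρ_c) r.
h = r (ρ_m − ρ_c) / ρ_c = 17.3 km × (3.269 − 2.702) / 2.702 = 3.63 km.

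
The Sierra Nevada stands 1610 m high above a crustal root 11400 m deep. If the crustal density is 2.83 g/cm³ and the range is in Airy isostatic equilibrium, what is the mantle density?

3.23 g/cm³

Airy balance: ρ_c h = (ρ_m − ρ_c) r → ρ_m = ρ_c (1 + h/r).
ρ_m = 2.83 × (1 + 1610 m/11400 m) = 3.23 g/cm³.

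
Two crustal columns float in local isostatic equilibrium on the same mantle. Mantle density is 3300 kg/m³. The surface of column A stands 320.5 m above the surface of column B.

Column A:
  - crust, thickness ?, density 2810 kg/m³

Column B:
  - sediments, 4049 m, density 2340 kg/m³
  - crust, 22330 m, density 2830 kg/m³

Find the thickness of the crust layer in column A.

31500 m

Take the compensation level at the base of the deeper column (depth z_c below the surface of column A) and equate Σ ρ_i t_i down to z_c; mantle fills any gap and the z_c terms cancel.
Column A: x×2810 + (z_c − 0 − x)×3300
Column B: 320.5×0 + 4049×2340 + 22330×2830 + (z_c − 320.5 − 26379)×3300
The z_c×3300 term appears on both sides and cancels. Collect the known terms of each column as K = Σ(ρt)_known − 3300 × (depth of known layers): K_A = 0 − 3300×0 = 0; K_B = 72668560 − 3300×(320.5 + 26379) = −15439790.
Balance: K_A − x×(3300 − 2810) = K_B, so x = (K_A − K_B)/(3300 − 2810) = 15439800/490 = 31500 m.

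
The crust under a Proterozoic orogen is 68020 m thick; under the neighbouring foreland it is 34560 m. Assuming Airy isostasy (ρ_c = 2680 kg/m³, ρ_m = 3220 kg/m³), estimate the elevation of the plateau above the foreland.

5610 m

Excess crust Δ = 68020 m − 34560 m = 33460 m, split between elevation h and root r with h + r = Δ.
Airy balance ρ_c h = (ρ_m − ρ_c) r gives r = h ρ_c/(ρ_m − ρ_c), so h (1 + ρ_c/(ρ_m − ρ_c)) = Δ, i.e. h = Δ (ρ_m − ρ_c)/ρ_m.
h = 33460 m × 540/3220 = 5610 m.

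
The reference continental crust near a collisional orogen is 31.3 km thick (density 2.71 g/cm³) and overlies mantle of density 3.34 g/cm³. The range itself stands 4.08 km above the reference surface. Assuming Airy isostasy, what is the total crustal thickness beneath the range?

52.9 km

Root depth r = h ρ_c / (ρ_m − ρ_c) = 4.08 km × 2.71 / 0.63 = 17.55 km.
Total thickness = T + h + r = 31.3 km + 4.08 km + 17.55 km = 52.9 km.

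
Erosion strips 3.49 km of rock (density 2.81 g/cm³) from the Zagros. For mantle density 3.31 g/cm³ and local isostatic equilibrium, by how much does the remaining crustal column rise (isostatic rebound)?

Unloading: uplift u = e ρ_c/ρ_m = 3.49 km × 2.81/3.31 = 2.96 km.

2.96 km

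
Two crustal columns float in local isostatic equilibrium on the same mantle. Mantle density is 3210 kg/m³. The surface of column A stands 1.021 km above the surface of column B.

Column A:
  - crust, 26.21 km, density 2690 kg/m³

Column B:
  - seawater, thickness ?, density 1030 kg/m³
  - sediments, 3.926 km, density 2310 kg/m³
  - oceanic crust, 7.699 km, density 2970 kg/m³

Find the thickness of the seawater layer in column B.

Take the compensation level at the base of the deeper column (depth z_c below the surface of column A) and equate Σ ρ_i t_i down to z_c; mantle fills any gap and the z_c terms cancel.
Column A: 26.21×2690 + (z_c − 26.21)×3210
Column B: 1.021×0 + x×1030 + 3.926×2310 + 7.699×2970 + (z_c − 1.021 − 11.625 − x)×3210
The z_c×3210 term appears on both sides and cancels. Collect the known terms of each column as K = Σ(ρt)_known − 3210 × (depth of known layers): K_A = 70504.9 − 3210×26.21 = −13629.2; K_B = 31935.09 − 3210×(1.021 + 11.625) = −8658.57.
Balance: K_A = K_B − x×(3210 − 1030), so x = (K_B − K_A)/(3210 − 1030) = 4970.63/2180 = 2.28 km.

2.28 km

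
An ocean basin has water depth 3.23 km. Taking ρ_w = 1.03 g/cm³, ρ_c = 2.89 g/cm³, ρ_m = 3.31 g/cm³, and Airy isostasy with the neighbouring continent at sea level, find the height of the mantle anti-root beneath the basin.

Equating mass per unit area of the two columns: replacing crust with seawater at the top is compensated by replacing crust with mantle at the base: d (ρ_c − ρ_w) = a (ρ_m − ρ_c).
a = d (ρ_c − ρ_w)/(ρ_m − ρ_c) = 3.23 km × 1.86/0.42 = 14.3 km.

14.3 km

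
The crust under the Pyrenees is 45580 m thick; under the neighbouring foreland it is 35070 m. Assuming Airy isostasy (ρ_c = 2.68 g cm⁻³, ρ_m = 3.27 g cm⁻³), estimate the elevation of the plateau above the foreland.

Excess crust Δ = 45580 m − 35070 m = 10510 m, split between elevation h and root r with h + r = Δ.
Airy balance ρ_c h = (ρ_m − ρ_c) r gives r = h ρ_c/(ρ_m − ρ_c), so h (1 + ρ_c/(ρ_m − ρ_c)) = Δ, i.e. h = Δ (ρ_m − ρ_c)/ρ_m.
h = 10510 m × 0.59/3.27 = 1900 m.

1900 m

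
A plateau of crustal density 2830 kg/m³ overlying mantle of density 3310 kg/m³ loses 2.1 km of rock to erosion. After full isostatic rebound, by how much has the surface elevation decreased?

Rebound u = e ρ_c/ρ_m = 2.1 km × 2830/3310 = 1.795 km.
Net surface drop = e − u = 2.1 km − 1.795 km = e (ρ_m − ρ_c)/ρ_m = 0.305 km.

0.305 km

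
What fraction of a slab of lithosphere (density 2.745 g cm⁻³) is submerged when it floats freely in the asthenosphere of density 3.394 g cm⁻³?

Submerged fraction = ρ_obj/ρ_fluid = 2.745/3.394 = 80.9%.

80.9%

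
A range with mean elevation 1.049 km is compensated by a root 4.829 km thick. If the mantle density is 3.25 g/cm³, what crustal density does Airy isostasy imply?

ρ_c h = (ρ_m − ρ_c) r → ρ_c (h + r) = ρ_m r → ρ_c = ρ_m r / (h + r).
ρ_c = 3.25 × 4.829 km / (1.049 km + 4.829 km) = 2.67 g/cm³.

2.67 g/cm³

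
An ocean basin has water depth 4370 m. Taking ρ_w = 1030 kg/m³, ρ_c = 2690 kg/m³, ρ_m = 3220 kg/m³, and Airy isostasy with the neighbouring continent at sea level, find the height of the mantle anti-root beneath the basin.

13700 m

In Airy isostatic equilibrium: replacing crust with seawater at the top is compensated by replacing crust with mantle at the base: d (ρ_c − ρ_w) = a (ρ_m − ρ_c).
a = d (ρ_c − ρ_w)/(ρ_m − ρ_c) = 4370 m × 1660/530 = 13700 m.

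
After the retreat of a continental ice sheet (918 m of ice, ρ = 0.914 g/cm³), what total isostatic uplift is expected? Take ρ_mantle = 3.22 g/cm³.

261 m

Removing the load lets mantle flow back in; uplift u satisfies ρ_ice t = ρ_m u.
u = t ρ_ice/ρ_m = 918 m × 0.914/3.22 = 261 m.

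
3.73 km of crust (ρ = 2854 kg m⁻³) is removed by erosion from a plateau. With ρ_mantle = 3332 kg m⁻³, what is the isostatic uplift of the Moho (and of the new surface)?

Unloading: uplift u = e ρ_c/ρ_m = 3.73 km × 2854/3332 = 3.19 km.

3.19 km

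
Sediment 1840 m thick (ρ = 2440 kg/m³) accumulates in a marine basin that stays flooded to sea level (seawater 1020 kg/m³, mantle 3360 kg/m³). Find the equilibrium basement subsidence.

Submarine loading: the sediment displaces seawater, and the subsidence is in turn flooded, so s (ρ_m − ρ_w) = t (ρ_sed − ρ_w).
s = 1840 m × (2440 − 1020) / (3360 − 1020) = 1120 m.

1120 m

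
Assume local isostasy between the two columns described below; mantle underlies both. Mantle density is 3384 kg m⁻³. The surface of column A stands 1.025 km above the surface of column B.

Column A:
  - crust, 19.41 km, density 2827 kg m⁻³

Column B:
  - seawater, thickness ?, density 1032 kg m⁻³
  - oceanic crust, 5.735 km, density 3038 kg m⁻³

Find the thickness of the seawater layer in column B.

2.28 km

Take the compensation level at the base of the deeper column (depth z_c below the surface of column A) and equate Σ ρ_i t_i down to z_c; mantle fills any gap and the z_c terms cancel.
Column A: 19.41×2827 + (z_c − 19.41)×3384
Column B: 1.025×0 + x×1032 + 5.735×3038 + (z_c − 1.025 − 5.735 − x)×3384
The z_c×3384 term appears on both sides and cancels. Collect the known terms of each column as K = Σ(ρt)_known − 3384 × (depth of known layers): K_A = 54872.07 − 3384×19.41 = −10811.37; K_B = 17422.93 − 3384×(1.025 + 5.735) = −5452.91.
Balance: K_A = K_B − x×(3384 − 1032), so x = (K_B − K_A)/(3384 − 1032) = 5358.46/2352 = 2.28 km.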